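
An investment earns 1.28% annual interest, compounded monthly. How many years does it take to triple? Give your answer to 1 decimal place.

85.9 years

(1 + 0.00106667)^(12t) = 3.
12t = ln 3 / ln(1 + 0.00106667) ≈ 1.0986/0.0010661 ≈ 1030.4982.
t ≈ 85.8749.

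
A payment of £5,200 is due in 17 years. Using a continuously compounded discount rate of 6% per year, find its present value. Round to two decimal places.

£1,875.09

P = A·e^(−rt) = 5,200·e^(−1.02).
e^(−1.02) ≈ 0.3605949402, so P ≈ 1,875.0937.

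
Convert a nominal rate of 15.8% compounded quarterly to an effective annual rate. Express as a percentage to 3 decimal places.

One year is 4 periods at 0.0395 each: (1 + 0.0395)^4 ≈ 1.16761.
EAR = 1.16761 − 1 ≈ 16.76105%.

16.761%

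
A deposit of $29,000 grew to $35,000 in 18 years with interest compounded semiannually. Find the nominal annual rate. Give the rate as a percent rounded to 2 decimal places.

1.05%

(1 + r/2)^36 = 35,000/29,000 = 1.2069.
1 + r/2 = 1.2069^(1/36) ≈ 1.005237, so r/2 ≈ 0.00523734.
r ≈ 2·0.00523734 = 1.04747%.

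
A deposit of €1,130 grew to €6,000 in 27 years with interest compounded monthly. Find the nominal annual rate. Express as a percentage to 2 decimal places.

6.20%

The 324-period growth factor is 6,000/1,130 = 5.30973.
r/12 = 5.30973^(1/324) − 1 ≈ 0.00516621, so r ≈ 12·0.00516621 = 6.19945%.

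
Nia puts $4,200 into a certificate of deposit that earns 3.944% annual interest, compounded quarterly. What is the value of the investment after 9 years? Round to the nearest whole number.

$5,979

Growth factor = (1 + 0.00986)^36 ≈ 1.423646398.
A ≈ 4,200 × 1.423646398 ≈ 5,979.3149.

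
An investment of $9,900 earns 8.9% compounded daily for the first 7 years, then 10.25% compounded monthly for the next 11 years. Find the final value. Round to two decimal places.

Phase 1: 9,900·(1 + 0.089/365)^2555 ≈ 18,457.2789.
Phase 2: 18,457.2789·(1 + 0.1025/12)^132 ≈ 56,722.4852.

$56,722.49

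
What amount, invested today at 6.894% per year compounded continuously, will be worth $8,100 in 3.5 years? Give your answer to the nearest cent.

P = A·e^(−rt) = 8,100·e^(−0.24129).
e^(−0.24129) ≈ 0.7856137654, so P ≈ 6,363.4715.

$6,363.47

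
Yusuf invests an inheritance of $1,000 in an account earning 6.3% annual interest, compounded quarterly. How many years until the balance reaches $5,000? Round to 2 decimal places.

25.75 years

We need (1 + 0.01575)^(4t) = 5, so 4t = ln 5 / ln 1.01575 ≈ 102.9892.
t ≈ 102.9892/4 = 25.7473 years.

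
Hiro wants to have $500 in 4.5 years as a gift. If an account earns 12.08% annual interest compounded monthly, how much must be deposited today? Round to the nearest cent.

$291.12

Periodic rate = 12.08%/12 = 0.0100667; 54 periods.
P = 500/(1 + 0.1208/12)^54 ≈ 500/1.71752123 ≈ 291.1172.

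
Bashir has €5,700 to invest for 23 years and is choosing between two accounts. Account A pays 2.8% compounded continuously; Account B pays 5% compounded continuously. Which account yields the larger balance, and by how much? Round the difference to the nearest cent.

Account B, by €7,148.43

A: e^(0.028·23) = e^0.644 ≈ 1.9040819949, so 5,700 × 1.9040819949 ≈ 10,853.2674.
B: e^(0.05·23) = e^1.15 ≈ 3.1581929097, so 5,700 × 3.1581929097 ≈ 18,001.6996.
Difference ≈ 7,148.4322 in favor of B.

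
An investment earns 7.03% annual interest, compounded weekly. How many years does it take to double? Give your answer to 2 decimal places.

9.87 years

(1 + 0.00135192)^(52t) = 2.
52t = ln 2 / ln(1 + 0.00135192) ≈ 0.69315/0.00135101 ≈ 513.0585.
t ≈ 9.8665.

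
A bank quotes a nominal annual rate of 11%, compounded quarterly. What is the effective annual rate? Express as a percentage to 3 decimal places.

11.462%

One year is 4 periods at 0.0275 each: (1 + 0.0275)^4 ≈ 1.114621.
EAR = 1.114621 − 1 ≈ 11.46213%.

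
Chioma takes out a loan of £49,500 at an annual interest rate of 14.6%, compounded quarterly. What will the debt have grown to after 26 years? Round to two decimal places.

£2,059,743.15

Growth factor = (1 + 0.0365)^104 ≈ 41.61097276786.
A ≈ 49,500 × 41.61097276786 ≈ 2,059,743.1520.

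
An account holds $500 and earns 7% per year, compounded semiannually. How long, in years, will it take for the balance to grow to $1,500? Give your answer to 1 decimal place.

(1 + 0.035)^(2t) = 1,500/500 = 3.
2t·ln(1 + 0.035) = ln(3); 2t = 1.0986/0.0344014 ≈ 31.9351.
t ≈ 15.9675 years.

16.0 years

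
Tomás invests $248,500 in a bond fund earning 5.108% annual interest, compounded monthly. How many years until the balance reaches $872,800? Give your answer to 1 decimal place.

(1 + 0.00425667)^(12t) = 872,800/248,500 = 3.5123.
12t·ln(1 + 0.00425667) = ln(3.5123); 12t = 1.2563/0.00424763 ≈ 295.7562.
t ≈ 24.6463 years.

24.6 years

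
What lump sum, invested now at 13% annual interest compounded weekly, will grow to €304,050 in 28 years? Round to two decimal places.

€8,018.37

Periodic rate = 13%/52 = 0.0025; 1456 periods.
P = 304,050/(1 + 0.0025)^1456 ≈ 304,050/37.9191995838 ≈ 8,018.3655.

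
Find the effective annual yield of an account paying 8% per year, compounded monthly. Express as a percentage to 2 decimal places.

8.30%

One year is 12 periods at 0.00666667 each: (1 + 0.00666667)^12 ≈ 1.083.
EAR = 1.083 − 1 ≈ 8.29995%.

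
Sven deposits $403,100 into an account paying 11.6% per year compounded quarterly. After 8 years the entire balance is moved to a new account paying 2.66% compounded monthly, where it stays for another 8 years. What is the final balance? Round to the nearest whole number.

$1,244,573

After 8 years at 11.6%: 403,100 × 2.496272500084 ≈ 1,006,247.4448.
Then 8 years at 2.66%: 1,006,247.4448 × 1.236845880907 ≈ 1,244,573.0073.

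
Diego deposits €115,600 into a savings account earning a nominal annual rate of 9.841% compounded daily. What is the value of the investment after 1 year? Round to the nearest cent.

€127,553.09

Growth factor = (1 + 0.09841/365)^365 ≈ 1.10340045686.
A ≈ 115,600 × 1.10340045686 ≈ 127,553.0928.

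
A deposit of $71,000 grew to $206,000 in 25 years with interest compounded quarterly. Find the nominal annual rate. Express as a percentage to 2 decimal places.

4.28%

The 100-period growth factor is 206,000/71,000 = 2.90141.
r/4 = 2.90141^(1/100) − 1 ≈ 0.0107089, so r ≈ 4·0.0107089 = 4.28356%.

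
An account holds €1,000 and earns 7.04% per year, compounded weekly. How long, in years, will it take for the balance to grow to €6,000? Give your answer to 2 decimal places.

We need (1 + 0.00135385)^(52t) = 6, so 52t = ln 6 / ln 1.001354 ≈ 1324.3544.
t ≈ 1324.3544/52 = 25.4684 years.

25.47 years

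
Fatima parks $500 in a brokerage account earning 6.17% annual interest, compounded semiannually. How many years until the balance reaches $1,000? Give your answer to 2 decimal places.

11.41 years

We need (1 + 0.03085)^(2t) = 2, so 2t = ln 2 / ln 1.03085 ≈ 22.8131.
t ≈ 22.8131/2 = 11.4066 years.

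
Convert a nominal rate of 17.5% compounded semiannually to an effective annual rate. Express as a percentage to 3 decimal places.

EAR = (1 + 17.5%/2)^2 − 1 = (1 + 0.0875)^2 − 1.
(1 + 0.0875)^2 ≈ 1.182656, so EAR ≈ 18.26562%.

18.266%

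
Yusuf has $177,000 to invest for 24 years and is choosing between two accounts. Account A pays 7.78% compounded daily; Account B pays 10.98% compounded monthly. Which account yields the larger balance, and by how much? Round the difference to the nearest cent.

Account B, by $1,294,067.39

Account A growth factor: (1 + 0.0778/365)^8760 ≈ 6.468867346307; balance ≈ 1,144,989.5203.
Account B growth factor: (1 + 0.00915)^288 ≈ 13.77998257167; balance ≈ 2,439,056.9152.
Account B is larger by 1,294,067.3949.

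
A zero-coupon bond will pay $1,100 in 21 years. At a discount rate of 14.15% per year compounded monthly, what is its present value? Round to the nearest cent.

$57.34

Growth factor = (1 + 0.1415/12)^252 ≈ 19.18477599.
P = 1,100/19.18477599 ≈ 57.3371.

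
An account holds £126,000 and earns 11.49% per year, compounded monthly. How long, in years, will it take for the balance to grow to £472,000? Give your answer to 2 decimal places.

11.55 years

We need (1 + 0.009575)^(12t) = 3.746, so 12t = ln 3.746 / ln 1.009575 ≈ 138.5911.
t ≈ 138.5911/12 = 11.5493 years.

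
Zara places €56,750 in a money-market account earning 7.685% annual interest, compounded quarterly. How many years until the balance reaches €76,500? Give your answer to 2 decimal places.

3.92 years

We need (1 + 0.0192125)^(4t) = 1.348, so 4t = ln 1.348 / ln 1.019213 ≈ 15.6926.
t ≈ 15.6926/4 = 3.9232 years.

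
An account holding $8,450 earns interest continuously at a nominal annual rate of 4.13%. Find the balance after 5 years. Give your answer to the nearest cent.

$10,388.16

A = P·e^(rt) = 8,450·e^(0.0413·5) = 8,450·e^0.2065.
e^0.2065 ≈ 1.2293677342, so A ≈ 10,388.1574.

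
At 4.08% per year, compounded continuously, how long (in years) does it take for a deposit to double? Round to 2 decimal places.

16.99 years

e^(0.0408t) = 2, so 0.0408t = ln 2 ≈ 0.69315.
t ≈ 0.69315/0.0408 ≈ 16.9889.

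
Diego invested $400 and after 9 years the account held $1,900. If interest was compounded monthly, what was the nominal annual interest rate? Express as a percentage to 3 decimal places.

The 108-period growth factor is 1,900/400 = 4.75.
r/12 = 4.75^(1/108) − 1 ≈ 0.0145318, so r ≈ 12·0.0145318 = 17.43821%.

17.438%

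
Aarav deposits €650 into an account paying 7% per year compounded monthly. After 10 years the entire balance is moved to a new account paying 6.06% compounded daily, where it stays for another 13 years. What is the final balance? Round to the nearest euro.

After 10 years at 7%: 650 × 2.009661377 ≈ 1,306.2799.
Then 13 years at 6.06%: 1,306.2799 × 2.198410522 ≈ 2,871.7395.

€2,872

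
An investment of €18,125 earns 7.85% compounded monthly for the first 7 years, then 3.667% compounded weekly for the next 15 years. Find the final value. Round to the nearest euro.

Phase 1: 18,125·(1 + 0.0785/12)^84 ≈ 31,343.3674.
Phase 2: 31,343.3674·(1 + 0.03667/52)^780 ≈ 54,318.1716.

€54,318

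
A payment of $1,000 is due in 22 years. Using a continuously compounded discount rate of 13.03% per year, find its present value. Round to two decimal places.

P = A·e^(−rt) = 1,000·e^(−2.8666).
e^(−2.8666) ≈ 0.056892031, so P ≈ 56.8920.

$56.89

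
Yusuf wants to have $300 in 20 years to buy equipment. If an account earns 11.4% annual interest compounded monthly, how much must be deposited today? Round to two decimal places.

$31.02

Growth factor = (1 + 0.0095)^240 ≈ 9.67202894.
P = 300/9.67202894 ≈ 31.0173.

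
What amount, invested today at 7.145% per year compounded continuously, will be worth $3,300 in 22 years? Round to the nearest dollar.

P = A·e^(−rt) = 3,300·e^(−1.5719).
e^(−1.5719) ≈ 0.2076502718, so P ≈ 685.2459.

$685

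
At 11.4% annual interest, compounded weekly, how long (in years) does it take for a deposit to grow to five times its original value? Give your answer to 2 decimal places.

(1 + 0.00219231)^(52t) = 5.
52t = ln 5 / ln(1 + 0.00219231) ≈ 1.6094/0.00218991 ≈ 734.9340.
t ≈ 14.1333.

14.13 years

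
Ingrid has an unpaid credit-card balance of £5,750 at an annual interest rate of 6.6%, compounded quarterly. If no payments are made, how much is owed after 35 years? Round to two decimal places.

£56,846.20

Growth factor = (1 + 0.0165)^140 ≈ 9.8862961612.
A ≈ 5,750 × 9.8862961612 ≈ 56,846.2029.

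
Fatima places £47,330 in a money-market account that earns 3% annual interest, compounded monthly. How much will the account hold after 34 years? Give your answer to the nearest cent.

£131,088.34

Growth factor = (1 + 0.0025)^408 ≈ 2.76966706829.
A ≈ 47,330 × 2.76966706829 ≈ 131,088.3423.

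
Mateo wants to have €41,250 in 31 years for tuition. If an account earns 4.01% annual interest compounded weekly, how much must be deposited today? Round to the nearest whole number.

Growth factor = (1 + 0.0401/52)^1612 ≈ 3.4646822843.
P = 41,250/3.4646822843 ≈ 11,905.8536.

€11,906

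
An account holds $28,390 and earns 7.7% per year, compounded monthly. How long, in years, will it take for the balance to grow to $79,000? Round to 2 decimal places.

13.33 years

We need (1 + 0.00641667)^(12t) = 2.7827, so 12t = ln 2.7827 / ln 1.006417 ≈ 160.0038.
t ≈ 160.0038/12 = 13.3336 years.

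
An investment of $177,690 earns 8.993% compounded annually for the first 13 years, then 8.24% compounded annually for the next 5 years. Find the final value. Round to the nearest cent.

$808,693.20

After 13 years at 8.993%: 177,690 × 3.0632460732 ≈ 544,308.1947.
Then 5 years at 8.24%: 544,308.1947 × 1.48572666515 ≈ 808,693.1990.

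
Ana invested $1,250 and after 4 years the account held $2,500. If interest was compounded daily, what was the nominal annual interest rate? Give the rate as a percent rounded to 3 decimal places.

(1 + r/365)^1460 = 2,500/1,250 = 2.
1 + r/365 = 2^(1/1460) ≈ 1.000475, so r/365 ≈ 0.000474871.
r ≈ 365·0.000474871 = 17.33279%.

17.333%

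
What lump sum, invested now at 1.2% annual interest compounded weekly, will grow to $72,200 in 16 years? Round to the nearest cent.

Growth factor = (1 + 0.012/52)^832 ≈ 1.2116436782.
P = 72,200/1.2116436782 ≈ 59,588.4758.

$59,588.48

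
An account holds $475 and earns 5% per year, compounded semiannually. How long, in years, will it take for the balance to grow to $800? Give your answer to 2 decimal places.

(1 + 0.025)^(2t) = 800/475 = 1.6842.
2t·ln(1 + 0.025) = ln(1.6842); 2t = 0.5213/0.0246926 ≈ 21.1115.
t ≈ 10.5557 years.

10.56 years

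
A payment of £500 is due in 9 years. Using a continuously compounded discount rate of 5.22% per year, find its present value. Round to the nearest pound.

P = A·e^(−rt) = 500·e^(−0.4698).
e^(−0.4698) ≈ 0.625127281, so P ≈ 312.5636.

£313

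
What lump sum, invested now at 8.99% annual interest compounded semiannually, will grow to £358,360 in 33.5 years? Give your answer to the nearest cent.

Periodic rate = 8.99%/2 = 0.04495; 67 periods.
P = 358,360/(1 + 0.04495)^67 ≈ 358,360/19.0282649864 ≈ 18,833.0360.

£18,833.04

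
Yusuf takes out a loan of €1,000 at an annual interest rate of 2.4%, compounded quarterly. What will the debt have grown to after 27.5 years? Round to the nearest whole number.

€1,931

Periodic rate = 2.4%/4 = 0.006; periods = 4·27.5 = 110.
A = 1,000·(1 + 0.006)^110 ≈ 1,000·1.93098046 ≈ 1,930.9805.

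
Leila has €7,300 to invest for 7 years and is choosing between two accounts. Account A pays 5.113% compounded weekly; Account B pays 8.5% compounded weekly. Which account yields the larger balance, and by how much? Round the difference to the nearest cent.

Account B, by €2,789.07

Account A growth factor: (1 + 0.05113/52)^364 ≈ 1.4300853879; balance ≈ 10,439.6233.
Account B growth factor: (1 + 0.085/52)^364 ≈ 1.812150445; balance ≈ 13,228.6982.
Account B is larger by 2,789.0749.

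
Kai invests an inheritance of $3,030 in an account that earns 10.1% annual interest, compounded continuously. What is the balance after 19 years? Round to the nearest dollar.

A = P·e^(rt) = 3,030·e^(0.101·19) = 3,030·e^1.919.
e^1.919 ≈ 6.8141409202, so A ≈ 20,646.8470.

$20,647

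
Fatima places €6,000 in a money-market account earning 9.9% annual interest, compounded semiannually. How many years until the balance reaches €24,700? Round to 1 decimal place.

14.6 years

(1 + 0.0495)^(2t) = 24,700/6,000 = 4.1167.
2t·ln(1 + 0.0495) = ln(4.1167); 2t = 1.415/0.0483139 ≈ 29.2886.
t ≈ 14.6443 years.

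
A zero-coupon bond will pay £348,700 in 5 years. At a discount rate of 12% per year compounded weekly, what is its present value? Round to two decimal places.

£191,502.95

Growth factor = (1 + 0.12/52)^260 ≈ 1.82085970612.
P = 348,700/1.82085970612 ≈ 191,502.9471.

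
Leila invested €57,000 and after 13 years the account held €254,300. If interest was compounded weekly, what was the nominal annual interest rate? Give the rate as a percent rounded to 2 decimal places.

The 676-period growth factor is 254,300/57,000 = 4.4614.
r/52 = 4.4614^(1/676) − 1 ≈ 0.00221467, so r ≈ 52·0.00221467 = 11.51630%.

11.52%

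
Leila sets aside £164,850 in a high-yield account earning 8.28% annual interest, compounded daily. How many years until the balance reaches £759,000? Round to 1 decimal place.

18.4 years

(1 + 0.000226849)^(365t) = 759,000/164,850 = 4.6042.
365t·ln(1 + 0.000226849) = ln(4.6042); 365t = 1.527/0.000226824 ≈ 6731.9533.
t ≈ 18.4437 years.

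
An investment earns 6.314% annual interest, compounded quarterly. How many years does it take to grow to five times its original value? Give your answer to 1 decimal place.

25.7 years

(1 + 0.015785)^(4t) = 5.
4t = ln 5 / ln(1 + 0.015785) ≈ 1.6094/0.0156617 ≈ 102.7626.
t ≈ 25.6906.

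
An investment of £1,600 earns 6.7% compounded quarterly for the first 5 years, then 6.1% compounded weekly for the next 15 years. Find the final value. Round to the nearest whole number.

£5,566

After 5 years at 6.7%: 1,600 × 1.394066919 ≈ 2,230.5071.
Then 15 years at 6.1%: 2,230.5071 × 2.495436682 ≈ 5,566.0892.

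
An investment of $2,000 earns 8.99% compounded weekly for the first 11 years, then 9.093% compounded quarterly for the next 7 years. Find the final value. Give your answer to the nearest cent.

$10,080.23

After 11 years at 8.99%: 2,000 × 2.6859813535 ≈ 5,371.9627.
Then 7 years at 9.093%: 5,371.9627 × 1.8764525908 ≈ 10,080.2333.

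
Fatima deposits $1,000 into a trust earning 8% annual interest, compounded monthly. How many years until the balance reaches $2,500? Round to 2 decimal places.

(1 + 0.00666667)^(12t) = 2,500/1,000 = 2.5.
12t·ln(1 + 0.00666667) = ln(2.5); 12t = 0.91629/0.00664454 ≈ 137.9012.
t ≈ 11.4918 years.

11.49 years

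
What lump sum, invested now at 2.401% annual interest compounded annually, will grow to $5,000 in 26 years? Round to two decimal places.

Growth factor = (1 + 0.02401)^26 ≈ 1.853143891.
P = 5,000/1.853143891 ≈ 2,698.1175.

$2,698.12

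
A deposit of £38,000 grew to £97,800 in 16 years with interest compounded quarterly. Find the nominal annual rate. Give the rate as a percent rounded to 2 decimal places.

The 64-period growth factor is 97,800/38,000 = 2.57368.
r/4 = 2.57368^(1/64) − 1 ≈ 0.0148805, so r ≈ 4·0.0148805 = 5.95222%.

5.95%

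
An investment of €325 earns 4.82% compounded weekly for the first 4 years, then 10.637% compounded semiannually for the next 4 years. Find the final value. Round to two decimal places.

€596.50

After 4 years at 4.82%: 325 × 1.21253196 ≈ 394.0729.
Then 4 years at 10.637%: 394.0729 × 1.51369132 ≈ 596.5047.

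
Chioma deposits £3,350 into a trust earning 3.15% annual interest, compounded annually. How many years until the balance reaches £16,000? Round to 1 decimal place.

We need (1 + 0.0315)^t = 4.7761, so t = ln 4.7761 / ln 1.0315 ≈ 50.4168.

50.4 years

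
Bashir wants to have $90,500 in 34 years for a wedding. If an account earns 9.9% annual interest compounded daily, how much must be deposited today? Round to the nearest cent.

Growth factor = (1 + 0.099/365)^12410 ≈ 28.949229754.
P = 90,500/28.949229754 ≈ 3,126.1626.

$3,126.16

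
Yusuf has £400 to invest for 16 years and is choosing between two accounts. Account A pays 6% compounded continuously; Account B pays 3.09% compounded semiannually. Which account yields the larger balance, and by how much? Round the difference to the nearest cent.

Account A, by £391.35

A: e^(0.06·16) = e^0.96 ≈ 2.611696473, so 400 × 2.611696473 ≈ 1,044.6786.
B: (1 + 0.01545)^32 ≈ 1.63332799, so 400 × 1.63332799 ≈ 653.3312.
Difference ≈ 391.3474 in favor of A.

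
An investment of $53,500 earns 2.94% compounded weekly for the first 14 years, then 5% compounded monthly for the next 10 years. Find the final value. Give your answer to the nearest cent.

After 14 years at 2.94%: 53,500 × 1.50905509143 ≈ 80,734.4474.
Then 10 years at 5%: 80,734.4474 × 1.64700949769 ≈ 132,970.4016.

$132,970.40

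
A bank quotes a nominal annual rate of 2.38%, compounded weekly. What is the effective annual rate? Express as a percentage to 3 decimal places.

2.408%

EAR = (1 + 2.38%/52)^52 − 1 = (1 + 0.000457692)^52 − 1.
(1 + 0.000457692)^52 ≈ 1.02408, so EAR ≈ 2.40799%.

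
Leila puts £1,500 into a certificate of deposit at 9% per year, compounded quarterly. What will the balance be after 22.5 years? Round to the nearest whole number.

£11,112

Growth factor = (1 + 0.0225)^90 ≈ 7.4079578248.
A ≈ 1,500 × 7.4079578248 ≈ 11,111.9367.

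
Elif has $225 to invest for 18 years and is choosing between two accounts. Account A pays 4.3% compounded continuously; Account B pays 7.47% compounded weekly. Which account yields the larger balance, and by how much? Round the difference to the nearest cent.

Account A growth factor: e^(0.043·18) = e^0.774 ≈ 2.16842262; balance ≈ 487.8951.
Account B growth factor: (1 + 0.0747/52)^936 ≈ 3.83295152; balance ≈ 862.4141.
Account B is larger by 374.5190.

Account B, by $374.52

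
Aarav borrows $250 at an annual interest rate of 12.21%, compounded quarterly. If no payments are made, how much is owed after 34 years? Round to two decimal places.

$14,924.52

Periodic rate = 12.21%/4 = 0.030525; periods = 4·34 = 136.
A = 250·(1 + 0.030525)^136 ≈ 250·59.698078419 ≈ 14,924.5196.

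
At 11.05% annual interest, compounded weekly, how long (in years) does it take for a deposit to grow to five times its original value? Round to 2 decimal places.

(1 + 0.002125)^(52t) = 5.
52t = ln 5 / ln(1 + 0.002125) ≈ 1.6094/0.00212275 ≈ 758.1870.
t ≈ 14.5805.

14.58 years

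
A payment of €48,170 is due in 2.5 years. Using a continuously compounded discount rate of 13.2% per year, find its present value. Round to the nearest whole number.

€34,631

P = A·e^(−rt) = 48,170·e^(−0.33).
e^(−0.33) ≈ 0.71892373343, so P ≈ 34,630.5562.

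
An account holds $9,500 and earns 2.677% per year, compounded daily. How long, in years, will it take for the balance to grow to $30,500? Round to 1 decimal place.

43.6 years

(1 + 0.0000733425)^(365t) = 30,500/9,500 = 3.2105.
365t·ln(1 + 0.0000733425) = ln(3.2105); 365t = 1.1664/7.33398e-05 ≈ 15904.5329.
t ≈ 43.5741 years.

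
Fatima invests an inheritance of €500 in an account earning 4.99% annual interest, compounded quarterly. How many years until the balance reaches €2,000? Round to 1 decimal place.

28.0 years

(1 + 0.012475)^(4t) = 2,000/500 = 4.
4t·ln(1 + 0.012475) = ln(4); 4t = 1.3863/0.0123978 ≈ 111.8175.
t ≈ 27.9544 years.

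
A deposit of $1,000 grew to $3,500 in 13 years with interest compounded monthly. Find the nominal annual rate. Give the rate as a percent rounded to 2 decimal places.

The 156-period growth factor is 3,500/1,000 = 3.5.
r/12 = 3.5^(1/156) − 1 ≈ 0.00806286, so r ≈ 12·0.00806286 = 9.67544%.

9.68%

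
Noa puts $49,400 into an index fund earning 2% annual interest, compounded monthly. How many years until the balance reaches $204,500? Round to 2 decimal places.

71.09 years

We need (1 + 0.00166667)^(12t) = 4.1397, so 12t = ln 4.1397 / ln 1.001667 ≈ 853.0806.
t ≈ 853.0806/12 = 71.0901 years.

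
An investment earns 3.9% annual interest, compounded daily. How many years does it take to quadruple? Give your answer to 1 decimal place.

35.5 years

(1 + 0.000106849)^(365t) = 4.
365t = ln 4 / ln(1 + 0.000106849) ≈ 1.3863/0.000106844 ≈ 12974.9865.
t ≈ 35.5479.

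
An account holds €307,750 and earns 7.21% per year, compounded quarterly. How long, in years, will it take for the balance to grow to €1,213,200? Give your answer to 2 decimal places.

We need (1 + 0.018025)^(4t) = 3.9422, so 4t = ln 3.9422 / ln 1.018025 ≈ 76.7853.
t ≈ 76.7853/4 = 19.1963 years.

19.20 years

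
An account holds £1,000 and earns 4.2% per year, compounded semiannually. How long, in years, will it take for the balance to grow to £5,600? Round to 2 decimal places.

(1 + 0.021)^(2t) = 5,600/1,000 = 5.6.
2t·ln(1 + 0.021) = ln(5.6); 2t = 1.7228/0.0207825 ≈ 82.8949.
t ≈ 41.4475 years.

41.45 years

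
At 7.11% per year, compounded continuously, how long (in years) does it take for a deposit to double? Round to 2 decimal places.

9.75 years

e^(0.0711t) = 2, so 0.0711t = ln 2 ≈ 0.69315.
t ≈ 0.69315/0.0711 ≈ 9.7489.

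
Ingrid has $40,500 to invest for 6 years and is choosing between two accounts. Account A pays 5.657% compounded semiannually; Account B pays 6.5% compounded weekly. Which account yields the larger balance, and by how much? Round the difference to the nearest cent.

A: (1 + 0.028285)^12 ≈ 1.3975327934, so 40,500 × 1.3975327934 ≈ 56,600.0781.
B: (1 + 0.00125)^312 ≈ 1.4766211233, so 40,500 × 1.4766211233 ≈ 59,803.1555.
Difference ≈ 3,203.0774 in favor of B.

Account B, by $3,203.08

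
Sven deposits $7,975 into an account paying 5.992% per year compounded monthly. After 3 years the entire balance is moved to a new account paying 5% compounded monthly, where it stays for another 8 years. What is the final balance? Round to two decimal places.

Phase 1: 7,975·(1 + 0.05992/12)^36 ≈ 9,541.2484.
Phase 2: 9,541.2484·(1 + 0.05/12)^96 ≈ 14,222.0462.

$14,222.05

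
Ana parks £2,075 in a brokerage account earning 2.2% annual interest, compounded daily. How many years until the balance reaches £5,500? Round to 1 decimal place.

We need (1 + 0.000060274)^(365t) = 2.6506, so 365t = ln 2.6506 / ln 1.00006 ≈ 16173.0889.
t ≈ 16173.0889/365 = 44.3098 years.

44.3 years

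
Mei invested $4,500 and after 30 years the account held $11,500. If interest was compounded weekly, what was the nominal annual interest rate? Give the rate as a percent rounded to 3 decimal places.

The 1560-period growth factor is 11,500/4,500 = 2.55556.
r/52 = 2.55556^(1/1560) − 1 ≈ 0.000601636, so r ≈ 52·0.000601636 = 3.12851%.

3.129%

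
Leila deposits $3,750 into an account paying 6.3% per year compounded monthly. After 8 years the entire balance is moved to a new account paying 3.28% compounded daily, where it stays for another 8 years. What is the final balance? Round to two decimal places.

$8,059.29

After 8 years at 6.3%: 3,750 × 1.653148435 ≈ 6,199.3066.
Then 8 years at 3.28%: 6,199.3066 × 1.30003113 ≈ 8,059.2916.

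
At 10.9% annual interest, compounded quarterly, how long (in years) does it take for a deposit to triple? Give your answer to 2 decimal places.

(1 + 0.02725)^(4t) = 3.
4t = ln 3 / ln(1 + 0.02725) ≈ 1.0986/0.0268853 ≈ 40.8629.
t ≈ 10.2157.

10.22 years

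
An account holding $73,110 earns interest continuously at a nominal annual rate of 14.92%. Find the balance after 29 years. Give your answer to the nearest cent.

A = P·e^(rt) = 73,110·e^(0.1492·29) = 73,110·e^4.3268.
e^4.3268 ≈ 75.70165327249, so A ≈ 5,534,547.8708.

$5,534,547.87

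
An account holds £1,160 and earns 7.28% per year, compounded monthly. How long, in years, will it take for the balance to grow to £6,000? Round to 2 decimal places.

22.64 years

We need (1 + 0.00606667)^(12t) = 5.1724, so 12t = ln 5.1724 / ln 1.006067 ≈ 271.7010.
t ≈ 271.7010/12 = 22.6417 years.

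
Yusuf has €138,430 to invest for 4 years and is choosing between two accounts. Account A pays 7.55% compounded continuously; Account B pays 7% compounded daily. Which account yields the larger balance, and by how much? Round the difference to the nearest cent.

A: e^(0.0755·4) = e^0.302 ≈ 1.35256122671, so 138,430 × 1.35256122671 ≈ 187,235.0506.
B: (1 + 0.07/365)^1460 ≈ 1.32309429223, so 138,430 × 1.32309429223 ≈ 183,155.9429.
Difference ≈ 4,079.1077 in favor of A.

Account A, by €4,079.11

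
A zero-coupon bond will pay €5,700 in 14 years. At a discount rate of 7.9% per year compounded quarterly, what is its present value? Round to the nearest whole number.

€1,906

Periodic rate = 7.9%/4 = 0.01975; 56 periods.
P = 5,700/(1 + 0.01975)^56 ≈ 5,700/2.989840245 ≈ 1,906.4564.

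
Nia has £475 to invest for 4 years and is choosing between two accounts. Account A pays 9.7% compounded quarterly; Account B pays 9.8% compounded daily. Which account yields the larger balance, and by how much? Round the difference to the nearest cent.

Account A growth factor: (1 + 0.02425)^16 ≈ 1.46722109; balance ≈ 696.9300.
Account B growth factor: (1 + 0.098/365)^1460 ≈ 1.47985985; balance ≈ 702.9334.
Account B is larger by 6.0034.

Account B, by £6.00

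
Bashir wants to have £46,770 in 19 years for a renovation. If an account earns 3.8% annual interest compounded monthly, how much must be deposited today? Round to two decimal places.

£22,745.85

Growth factor = (1 + 0.038/12)^228 ≈ 2.0561992224.
P = 46,770/2.0561992224 ≈ 22,745.8504.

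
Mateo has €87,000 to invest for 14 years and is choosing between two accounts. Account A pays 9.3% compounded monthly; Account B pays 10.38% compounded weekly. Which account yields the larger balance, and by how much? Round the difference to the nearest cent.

Account A growth factor: (1 + 0.00775)^168 ≈ 3.65823454595; balance ≈ 318,266.4055.
Account B growth factor: (1 + 0.1038/52)^728 ≈ 4.27058799661; balance ≈ 371,541.1557.
Account B is larger by 53,274.7502.

Account B, by €53,274.75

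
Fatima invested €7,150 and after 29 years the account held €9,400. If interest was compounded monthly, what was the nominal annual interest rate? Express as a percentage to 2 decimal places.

0.94%

(1 + r/12)^348 = 9,400/7,150 = 1.31469.
1 + r/12 = 1.31469^(1/348) ≈ 1.000787, so r/12 ≈ 0.000786508.
r ≈ 12·0.000786508 = 0.94381%.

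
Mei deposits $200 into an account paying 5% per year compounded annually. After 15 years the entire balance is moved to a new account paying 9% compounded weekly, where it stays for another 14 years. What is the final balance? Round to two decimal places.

Phase 1: 200·(1 + 0.05)^15 ≈ 415.7856.
Phase 2: 415.7856·(1 + 0.09/52)^728 ≈ 1,464.2240.

$1,464.22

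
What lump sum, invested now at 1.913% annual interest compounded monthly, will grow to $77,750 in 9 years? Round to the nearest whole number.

$65,462

Growth factor = (1 + 0.01913/12)^108 ≈ 1.1877169225.
P = 77,750/1.1877169225 ≈ 65,461.7262.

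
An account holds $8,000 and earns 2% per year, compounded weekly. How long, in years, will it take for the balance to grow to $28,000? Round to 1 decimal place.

(1 + 0.000384615)^(52t) = 28,000/8,000 = 3.5.
52t·ln(1 + 0.000384615) = ln(3.5); 52t = 1.2528/0.000384541 ≈ 3257.8101.
t ≈ 62.6502 years.

62.7 years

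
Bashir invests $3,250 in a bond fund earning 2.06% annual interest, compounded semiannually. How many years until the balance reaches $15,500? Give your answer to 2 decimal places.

We need (1 + 0.0103)^(2t) = 4.7692, so 2t = ln 4.7692 / ln 1.0103 ≈ 152.4482.
t ≈ 152.4482/2 = 76.2241 years.

76.22 years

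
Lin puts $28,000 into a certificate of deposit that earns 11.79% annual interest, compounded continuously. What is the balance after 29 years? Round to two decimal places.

$855,173.62

A = P·e^(rt) = 28,000·e^(0.1179·29) = 28,000·e^3.4191.
e^3.4191 ≈ 30.5419149244, so A ≈ 855,173.6179.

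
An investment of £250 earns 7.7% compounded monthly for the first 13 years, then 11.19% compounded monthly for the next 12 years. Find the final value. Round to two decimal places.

Phase 1: 250·(1 + 0.077/12)^156 ≈ 678.0785.
Phase 2: 678.0785·(1 + 0.009325)^144 ≈ 2,580.7644.

£2,580.76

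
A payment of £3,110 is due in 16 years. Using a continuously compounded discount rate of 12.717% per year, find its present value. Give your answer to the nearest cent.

P = A·e^(−rt) = 3,110·e^(−2.03472).
e^(−2.03472) ≈ 0.1307170782, so P ≈ 406.5301.

£406.53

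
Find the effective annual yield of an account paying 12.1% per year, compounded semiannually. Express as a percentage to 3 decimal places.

EAR = (1 + 12.1%/2)^2 − 1 = (1 + 0.0605)^2 − 1.
(1 + 0.0605)^2 ≈ 1.12466, so EAR ≈ 12.46603%.

12.466%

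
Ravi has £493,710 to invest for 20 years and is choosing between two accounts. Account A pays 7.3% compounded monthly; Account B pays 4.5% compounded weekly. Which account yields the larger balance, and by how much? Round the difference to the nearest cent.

Account A, by £902,655.28

Account A growth factor: (1 + 0.073/12)^240 ≈ 4.286956732917; balance ≈ 2,116,513.4086.
Account B growth factor: (1 + 0.045/52)^1040 ≈ 2.45864602344; balance ≈ 1,213,858.1282.
Account A is larger by 902,655.2804.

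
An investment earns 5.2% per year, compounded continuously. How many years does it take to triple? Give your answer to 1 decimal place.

e^(0.052t) = 3, so 0.052t = ln 3 ≈ 1.0986.
t ≈ 1.0986/0.052 ≈ 21.1272.

21.1 years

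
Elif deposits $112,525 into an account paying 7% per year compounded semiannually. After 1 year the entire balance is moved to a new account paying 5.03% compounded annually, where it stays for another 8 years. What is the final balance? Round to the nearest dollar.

After 1 years at 7%: 112,525 × 1.071225 ≈ 120,539.5931.
Then 8 years at 5.03%: 120,539.5931 × 1.48083586377 ≈ 178,499.3525.

$178,499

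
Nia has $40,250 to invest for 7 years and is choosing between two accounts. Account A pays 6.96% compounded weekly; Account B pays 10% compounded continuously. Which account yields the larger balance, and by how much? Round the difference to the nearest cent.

Account B, by $15,557.86

A: (1 + 0.0696/52)^364 ≈ 1.6272219594, so 40,250 × 1.6272219594 ≈ 65,495.6839.
B: e^(0.1·7) = e^0.7 ≈ 2.0137527075, so 40,250 × 2.0137527075 ≈ 81,053.5465.
Difference ≈ 15,557.8626 in favor of B.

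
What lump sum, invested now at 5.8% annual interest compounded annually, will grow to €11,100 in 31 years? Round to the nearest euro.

€1,933

Growth factor = (1 + 0.058)^31 ≈ 5.741900979.
P = 11,100/5.741900979 ≈ 1,933.1577.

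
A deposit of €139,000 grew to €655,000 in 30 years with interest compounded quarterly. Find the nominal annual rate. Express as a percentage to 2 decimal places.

(1 + r/4)^120 = 655,000/139,000 = 4.71223.
1 + r/4 = 4.71223^(1/120) ≈ 1.013002, so r/4 ≈ 0.0130018.
r ≈ 4·0.0130018 = 5.20072%.

5.20%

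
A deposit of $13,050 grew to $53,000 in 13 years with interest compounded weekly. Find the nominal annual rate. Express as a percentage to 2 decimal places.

The 676-period growth factor is 53,000/13,050 = 4.0613.
r/52 = 4.0613^(1/676) − 1 ≈ 0.00207538, so r ≈ 52·0.00207538 = 10.79198%.

10.79%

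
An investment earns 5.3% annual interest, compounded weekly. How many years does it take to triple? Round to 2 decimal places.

(1 + 0.00101923)^(52t) = 3.
52t = ln 3 / ln(1 + 0.00101923) ≈ 1.0986/0.00101871 ≈ 1078.4330.
t ≈ 20.7391.

20.74 years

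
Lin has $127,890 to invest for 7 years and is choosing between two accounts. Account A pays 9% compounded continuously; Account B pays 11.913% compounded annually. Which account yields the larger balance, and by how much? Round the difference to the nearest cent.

A: e^(0.09·7) = e^0.63 ≈ 1.87761057926, so 127,890 × 1.87761057926 ≈ 240,127.6170.
B: (1 + 0.11913)^7 ≈ 2.19868880326, so 127,890 × 2.19868880326 ≈ 281,190.3110.
Difference ≈ 41,062.6941 in favor of B.

Account B, by $41,062.69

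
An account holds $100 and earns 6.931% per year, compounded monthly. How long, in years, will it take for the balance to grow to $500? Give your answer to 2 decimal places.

23.29 years

(1 + 0.00577583)^(12t) = 500/100 = 5.
12t·ln(1 + 0.00577583) = ln(5); 12t = 1.6094/0.00575922 ≈ 279.4543.
t ≈ 23.2879 years.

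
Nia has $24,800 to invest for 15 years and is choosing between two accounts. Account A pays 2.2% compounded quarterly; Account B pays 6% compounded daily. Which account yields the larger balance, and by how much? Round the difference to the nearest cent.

Account A growth factor: (1 + 0.0055)^60 ≈ 1.3897110027; balance ≈ 34,464.8329.
Account B growth factor: (1 + 0.06/365)^5475 ≈ 2.4594211946; balance ≈ 60,993.6456.
Account B is larger by 26,528.8128.

Account B, by $26,528.81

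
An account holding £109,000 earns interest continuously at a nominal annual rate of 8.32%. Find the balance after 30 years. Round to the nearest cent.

A = P·e^(rt) = 109,000·e^(0.0832·30) = 109,000·e^2.496.
e^2.496 ≈ 12.133861315, so A ≈ 1,322,590.8833.

£1,322,590.88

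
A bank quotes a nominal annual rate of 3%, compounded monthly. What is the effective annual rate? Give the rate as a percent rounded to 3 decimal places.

3.042%

One year is 12 periods at 0.0025 each: (1 + 0.0025)^12 ≈ 1.030416.
EAR = 1.030416 − 1 ≈ 3.04160%.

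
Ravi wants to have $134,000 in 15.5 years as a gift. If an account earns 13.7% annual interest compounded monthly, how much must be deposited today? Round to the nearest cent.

Periodic rate = 13.7%/12 = 0.0114167; 186 periods.
P = 134,000/(1 + 0.137/12)^186 ≈ 134,000/8.26037371567 ≈ 16,222.0263.

$16,222.03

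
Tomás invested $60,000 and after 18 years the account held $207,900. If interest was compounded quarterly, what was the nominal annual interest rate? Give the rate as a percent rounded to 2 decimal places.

(1 + r/4)^72 = 207,900/60,000 = 3.465.
1 + r/4 = 3.465^(1/72) ≈ 1.01741, so r/4 ≈ 0.0174097.
r ≈ 4·0.0174097 = 6.96388%.

6.96%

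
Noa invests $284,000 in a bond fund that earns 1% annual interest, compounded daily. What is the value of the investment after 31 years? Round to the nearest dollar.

Growth factor = (1 + 0.01/365)^11315 ≈ 1.36341932436.
A ≈ 284,000 × 1.36341932436 ≈ 387,211.0881.

$387,211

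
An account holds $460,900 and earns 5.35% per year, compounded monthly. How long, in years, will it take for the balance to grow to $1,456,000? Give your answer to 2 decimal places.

21.55 years

(1 + 0.00445833)^(12t) = 1,456,000/460,900 = 3.159.
12t·ln(1 + 0.00445833) = ln(3.159); 12t = 1.1503/0.00444842 ≈ 258.5785.
t ≈ 21.5482 years.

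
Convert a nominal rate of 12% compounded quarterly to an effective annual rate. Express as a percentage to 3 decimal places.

12.551%

EAR = (1 + 12%/4)^4 − 1 = (1 + 0.03)^4 − 1.
(1 + 0.03)^4 ≈ 1.125509, so EAR ≈ 12.55088%.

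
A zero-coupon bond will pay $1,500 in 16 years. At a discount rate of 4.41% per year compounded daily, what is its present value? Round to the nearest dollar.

Periodic rate = 4.41%/365 = 0.000120822; 5840 periods.
P = 1,500/(1 + 0.0441/365)^5840 ≈ 1,500/2.024975046 ≈ 740.7499.

$741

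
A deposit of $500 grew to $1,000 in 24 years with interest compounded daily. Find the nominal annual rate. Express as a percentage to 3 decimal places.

2.888%

The 8760-period growth factor is 1,000/500 = 2.
r/365 = 2^(1/8760) − 1 ≈ 0.0000791295, so r ≈ 365·0.0000791295 = 2.88823%.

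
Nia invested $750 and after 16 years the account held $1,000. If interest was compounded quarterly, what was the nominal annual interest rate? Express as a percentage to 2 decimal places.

1.80%

The 64-period growth factor is 1,000/750 = 1.33333.
r/4 = 1.33333^(1/64) − 1 ≈ 0.00450515, so r ≈ 4·0.00450515 = 1.80206%.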